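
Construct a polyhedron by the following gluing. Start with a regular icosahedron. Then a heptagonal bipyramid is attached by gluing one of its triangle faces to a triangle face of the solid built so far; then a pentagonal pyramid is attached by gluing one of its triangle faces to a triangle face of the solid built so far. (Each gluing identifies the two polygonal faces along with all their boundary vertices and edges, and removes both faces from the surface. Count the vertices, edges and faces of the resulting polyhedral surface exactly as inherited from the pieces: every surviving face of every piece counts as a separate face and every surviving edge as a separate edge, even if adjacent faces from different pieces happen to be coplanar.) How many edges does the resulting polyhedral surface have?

55

A regular icosahedron: V=12, E=30, F=20.
Attach a heptagonal bipyramid (V=9, E=21, F=14) along a 3-gon: merge 3 vertices and 3 edges, delete both glued faces → V=18, E=48, F=32.
Attach a pentagonal pyramid (V=6, E=10, F=6) along a 3-gon: merge 3 vertices and 3 edges, delete both glued faces → V=21, E=55, F=36.
Check: V − E + F = 21 − 55 + 36 = 2.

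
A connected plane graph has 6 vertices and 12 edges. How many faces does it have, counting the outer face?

Euler's formula for a connected plane graph: V − E + F = 2, so F = 2 − 6 + 12 = 8.

8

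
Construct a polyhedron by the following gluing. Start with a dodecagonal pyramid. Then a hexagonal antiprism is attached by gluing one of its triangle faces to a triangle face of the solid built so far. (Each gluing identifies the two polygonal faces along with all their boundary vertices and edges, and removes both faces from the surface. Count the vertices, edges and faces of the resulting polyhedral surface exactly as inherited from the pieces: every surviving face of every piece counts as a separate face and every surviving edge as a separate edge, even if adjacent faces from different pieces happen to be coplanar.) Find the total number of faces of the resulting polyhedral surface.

25

A dodecagonal pyramid: V=13, E=24, F=13.
Attach a hexagonal antiprism (V=12, E=24, F=14) along a 3-gon: merge 3 vertices and 3 edges, delete both glued faces → V=22, E=45, F=25.
Check: V − E + F = 22 − 45 + 25 = 2.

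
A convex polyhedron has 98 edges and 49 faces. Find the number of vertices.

51

Here V − E + F = 2.
V = 2 + E − F = 2 + 98 − 49 = 51.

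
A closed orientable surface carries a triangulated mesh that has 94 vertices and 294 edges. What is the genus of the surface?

3

Every face is a triangle and each edge borders two faces, so 3F = 2·294, giving F = 196.
χ = V − E + F = 94 − 294 + 196 = -4.
For a closed orientable surface χ = 2 − 2g, so g = (2 − (-4))/2 = 3.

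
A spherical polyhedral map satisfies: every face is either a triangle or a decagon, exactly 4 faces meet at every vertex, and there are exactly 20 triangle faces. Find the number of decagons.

Let x be the number of decagons; then F = 20 + x.
Edge–face incidences: 2E = 3·20 + 10·x = 60 + 10x.
Every vertex has degree 4, so 4V = 2E.
Euler: V − E + F = 2 ⇒ (2E)/4 − E + (20 + x) = 2.
Multiply by 8: 2·(2E) − 4·(2E) + 8·(20 + x) = 16, i.e. 160 + 8x − 2·(60 + 10x) = 16.
Collecting terms: −12x + 40 = 16, so −12x = −24, so x = 2.
Then 2E = 60 + 10·2 = 80, so E = 40, V = 2E/4 = 20, F = 20 + 2 = 22.

2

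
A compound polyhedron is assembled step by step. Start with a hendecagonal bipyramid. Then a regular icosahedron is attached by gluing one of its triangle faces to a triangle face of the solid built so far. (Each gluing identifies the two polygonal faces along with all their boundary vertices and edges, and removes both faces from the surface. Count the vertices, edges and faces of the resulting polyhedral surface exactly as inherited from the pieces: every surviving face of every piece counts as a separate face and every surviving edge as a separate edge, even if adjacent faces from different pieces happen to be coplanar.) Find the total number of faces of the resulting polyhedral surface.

40

A hendecagonal bipyramid: V=13, E=33, F=22.
Attach a regular icosahedron (V=12, E=30, F=20) along a 3-gon: merge 3 vertices and 3 edges, delete both glued faces → V=22, E=60, F=40.
Check: V − E + F = 22 − 60 + 40 = 2.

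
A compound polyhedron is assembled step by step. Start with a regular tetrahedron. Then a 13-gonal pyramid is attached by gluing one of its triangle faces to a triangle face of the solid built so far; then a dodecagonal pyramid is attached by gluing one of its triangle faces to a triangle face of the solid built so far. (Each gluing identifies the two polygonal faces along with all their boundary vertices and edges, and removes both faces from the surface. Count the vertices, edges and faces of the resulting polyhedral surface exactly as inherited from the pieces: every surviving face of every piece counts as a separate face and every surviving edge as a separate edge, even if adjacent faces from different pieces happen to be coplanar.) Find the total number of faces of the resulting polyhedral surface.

A regular tetrahedron: V=4, E=6, F=4.
Attach a 13-gonal pyramid (V=14, E=26, F=14) along a 3-gon: merge 3 vertices and 3 edges, delete both glued faces → V=15, E=29, F=16.
Attach a dodecagonal pyramid (V=13, E=24, F=13) along a 3-gon: merge 3 vertices and 3 edges, delete both glued faces → V=25, E=50, F=27.
Check: V − E + F = 25 − 50 + 27 = 2.

27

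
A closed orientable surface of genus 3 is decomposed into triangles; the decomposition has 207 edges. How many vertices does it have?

χ = 2 − 2·3 = -4, and every face is a triangle so 3F = 2E.
F = 2E/3 = 138. Then V = -4 + E − F = -4 + 207 − 138 = 65.

65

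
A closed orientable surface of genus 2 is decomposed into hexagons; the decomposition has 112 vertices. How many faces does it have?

57

χ = 2 − 2·2 = -2, and every face is a hexagon so 6F = 2E.
V − E + F = -2 with E = 6F/2 gives 112 − (6/2 − 1)·F = -2, so F = 57 and E = 171.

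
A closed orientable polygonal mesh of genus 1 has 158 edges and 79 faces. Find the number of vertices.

For a closed orientable surface of genus 1, χ = 2 − 2·1 = 0.
V = 0 + E − F = 0 + 158 − 79 = 79.

79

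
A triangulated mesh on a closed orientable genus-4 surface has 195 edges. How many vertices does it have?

59

χ = 2 − 2·4 = -6, and every face is a triangle so 3F = 2E.
F = 2E/3 = 130. Then V = -6 + E − F = -6 + 195 − 130 = 59.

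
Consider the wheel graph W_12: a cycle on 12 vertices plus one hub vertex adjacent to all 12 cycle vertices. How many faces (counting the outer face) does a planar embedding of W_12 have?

W_12 has V = 12 + 1 = 13 vertices and E = 2·12 = 24 edges.
By Euler's formula F = 2 − V + E = 2 − 13 + 24 = 13.

13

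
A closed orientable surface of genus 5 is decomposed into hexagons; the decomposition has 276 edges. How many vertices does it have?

χ = 2 − 2·5 = -8, and every face is a hexagon so 6F = 2E.
F = 2E/6 = 92. Then V = -8 + E − F = -8 + 276 − 92 = 176.

176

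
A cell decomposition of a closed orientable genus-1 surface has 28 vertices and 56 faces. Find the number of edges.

84

For a closed orientable surface of genus 1, χ = 2 − 2·1 = 0.
E = V + F − (0) = 28 + 56 − (0) = 84.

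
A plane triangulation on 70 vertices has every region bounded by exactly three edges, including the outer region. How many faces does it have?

136

In a plane triangulation 3F = 2E and V − E + F = 2, so F = 2V − 4 = 2·70 − 4 = 136.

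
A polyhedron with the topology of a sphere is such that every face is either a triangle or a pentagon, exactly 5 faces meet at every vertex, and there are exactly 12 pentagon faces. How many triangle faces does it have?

Let x be the number of triangles; then F = 12 + x.
Edge–face incidences: 2E = 5·12 + 3·x = 60 + 3x.
Every vertex has degree 5, so 5V = 2E.
Euler: V − E + F = 2 ⇒ (2E)/5 − E + (12 + x) = 2.
Multiply by 10: 2·(2E) − 5·(2E) + 10·(12 + x) = 20, i.e. 120 + 10x − 3·(60 + 3x) = 20.
Collecting terms: x − 60 = 20, so x = 80.
Then 2E = 60 + 3·80 = 300, so E = 150, V = 2E/5 = 60, F = 12 + 80 = 92.

80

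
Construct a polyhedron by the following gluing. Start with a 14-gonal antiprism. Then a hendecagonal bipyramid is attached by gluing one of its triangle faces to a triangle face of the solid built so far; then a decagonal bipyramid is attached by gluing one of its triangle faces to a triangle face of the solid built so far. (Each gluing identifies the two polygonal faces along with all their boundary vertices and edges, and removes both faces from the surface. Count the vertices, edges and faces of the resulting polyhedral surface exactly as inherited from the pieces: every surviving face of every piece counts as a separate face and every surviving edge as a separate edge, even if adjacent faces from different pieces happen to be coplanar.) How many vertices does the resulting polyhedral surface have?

47

A 14-gonal antiprism: V=28, E=56, F=30.
Attach a hendecagonal bipyramid (V=13, E=33, F=22) along a 3-gon: merge 3 vertices and 3 edges, delete both glued faces → V=38, E=86, F=50.
Attach a decagonal bipyramid (V=12, E=30, F=20) along a 3-gon: merge 3 vertices and 3 edges, delete both glued faces → V=47, E=113, F=68.
Check: V − E + F = 47 − 113 + 68 = 2.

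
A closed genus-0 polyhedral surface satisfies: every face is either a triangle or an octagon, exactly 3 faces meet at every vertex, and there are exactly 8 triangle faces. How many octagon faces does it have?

6

Let x be the number of octagons; then F = 8 + x.
Edge–face incidences: 2E = 3·8 + 8·x = 24 + 8x.
Every vertex has degree 3, so 3V = 2E.
Euler: V − E + F = 2 ⇒ (2E)/3 − E + (8 + x) = 2.
Multiply by 6: 2·(2E) − 3·(2E) + 6·(8 + x) = 12, i.e. 48 + 6x − (24 + 8x) = 12.
Collecting terms: −2x + 24 = 12, so −2x = −12, so x = 6.
Then 2E = 24 + 8·6 = 72, so E = 36, V = 2E/3 = 24, F = 8 + 6 = 14.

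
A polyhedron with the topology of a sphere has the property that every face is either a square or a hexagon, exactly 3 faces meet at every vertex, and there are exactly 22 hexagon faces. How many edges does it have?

Let x be the number of squares; then F = 22 + x.
Edge–face incidences: 2E = 6·22 + 4·x = 132 + 4x.
Every vertex has degree 3, so 3V = 2E.
Euler: V − E + F = 2 ⇒ (2E)/3 − E + (22 + x) = 2.
Multiply by 6: 2·(2E) − 3·(2E) + 6·(22 + x) = 12, i.e. 132 + 6x − (132 + 4x) = 12.
Collecting terms: 2x = 12, so x = 6.
Then 2E = 132 + 4·6 = 156, so E = 78, V = 2E/3 = 52, F = 22 + 6 = 28.

78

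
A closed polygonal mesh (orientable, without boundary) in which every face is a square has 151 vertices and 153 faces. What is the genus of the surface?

Every face is a square, so 2E = 4·153 = 612, giving E = 306.
χ = V − E + F = 151 − 306 + 153 = -2.
For a closed orientable surface χ = 2 − 2g, so g = (2 − (-2))/2 = 2.

2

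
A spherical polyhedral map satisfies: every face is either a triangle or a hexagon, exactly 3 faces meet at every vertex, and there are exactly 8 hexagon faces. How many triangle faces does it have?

Let x be the number of triangles; then F = 8 + x.
Edge–face incidences: 2E = 6·8 + 3·x = 48 + 3x.
Every vertex has degree 3, so 3V = 2E.
Euler: V − E + F = 2 ⇒ (2E)/3 − E + (8 + x) = 2.
Multiply by 6: 2·(2E) − 3·(2E) + 6·(8 + x) = 12, i.e. 48 + 6x − (48 + 3x) = 12.
Collecting terms: 3x = 12, so x = 4.
Then 2E = 48 + 3·4 = 60, so E = 30, V = 2E/3 = 20, F = 8 + 4 = 12.

4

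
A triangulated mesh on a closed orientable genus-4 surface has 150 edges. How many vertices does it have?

44

χ = 2 − 2·4 = -6, and every face is a triangle so 3F = 2E.
F = 2E/3 = 100. Then V = -6 + E − F = -6 + 150 − 100 = 44.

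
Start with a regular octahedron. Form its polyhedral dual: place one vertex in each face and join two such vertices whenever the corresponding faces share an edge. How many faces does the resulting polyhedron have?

The base solid has V = 6, E = 12, F = 8.
The dual swaps V and F and preserves E: V′ = F = 8, E′ = E = 12, F′ = V = 6.

6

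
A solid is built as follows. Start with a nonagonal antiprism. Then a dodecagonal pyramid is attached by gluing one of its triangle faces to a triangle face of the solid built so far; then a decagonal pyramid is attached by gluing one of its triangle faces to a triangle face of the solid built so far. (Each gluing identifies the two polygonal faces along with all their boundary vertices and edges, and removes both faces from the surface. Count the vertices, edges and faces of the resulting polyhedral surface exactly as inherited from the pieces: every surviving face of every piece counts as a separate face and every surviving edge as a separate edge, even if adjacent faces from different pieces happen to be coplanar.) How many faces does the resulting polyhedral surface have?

A nonagonal antiprism: V=18, E=36, F=20.
Attach a dodecagonal pyramid (V=13, E=24, F=13) along a 3-gon: merge 3 vertices and 3 edges, delete both glued faces → V=28, E=57, F=31.
Attach a decagonal pyramid (V=11, E=20, F=11) along a 3-gon: merge 3 vertices and 3 edges, delete both glued faces → V=36, E=74, F=40.
Check: V − E + F = 36 − 74 + 40 = 2.

40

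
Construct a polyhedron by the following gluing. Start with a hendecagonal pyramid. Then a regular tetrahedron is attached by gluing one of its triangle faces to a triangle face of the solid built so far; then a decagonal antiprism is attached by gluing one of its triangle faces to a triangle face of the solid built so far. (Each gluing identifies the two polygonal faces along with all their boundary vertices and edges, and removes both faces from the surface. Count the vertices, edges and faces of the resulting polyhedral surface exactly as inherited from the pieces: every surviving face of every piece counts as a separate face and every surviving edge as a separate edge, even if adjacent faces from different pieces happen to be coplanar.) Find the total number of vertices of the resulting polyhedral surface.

30

A hendecagonal pyramid: V=12, E=22, F=12.
Attach a regular tetrahedron (V=4, E=6, F=4) along a 3-gon: merge 3 vertices and 3 edges, delete both glued faces → V=13, E=25, F=14.
Attach a decagonal antiprism (V=20, E=40, F=22) along a 3-gon: merge 3 vertices and 3 edges, delete both glued faces → V=30, E=62, F=34.
Check: V − E + F = 30 − 62 + 34 = 2.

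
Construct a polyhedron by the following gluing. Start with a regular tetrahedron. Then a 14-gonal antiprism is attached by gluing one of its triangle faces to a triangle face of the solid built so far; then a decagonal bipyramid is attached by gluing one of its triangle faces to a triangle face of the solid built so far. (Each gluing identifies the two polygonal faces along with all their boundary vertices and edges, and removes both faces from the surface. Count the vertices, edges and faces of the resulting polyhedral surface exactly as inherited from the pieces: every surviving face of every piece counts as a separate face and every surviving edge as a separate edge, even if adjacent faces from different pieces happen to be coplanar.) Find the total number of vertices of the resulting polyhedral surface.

38

A regular tetrahedron: V=4, E=6, F=4.
Attach a 14-gonal antiprism (V=28, E=56, F=30) along a 3-gon: merge 3 vertices and 3 edges, delete both glued faces → V=29, E=59, F=32.
Attach a decagonal bipyramid (V=12, E=30, F=20) along a 3-gon: merge 3 vertices and 3 edges, delete both glued faces → V=38, E=86, F=50.
Check: V − E + F = 38 − 86 + 50 = 2.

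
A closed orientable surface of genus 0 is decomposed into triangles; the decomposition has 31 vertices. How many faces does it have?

χ = 2 − 2·0 = 2, and every face is a triangle so 3F = 2E.
V − E + F = 2 with E = 3F/2 gives 31 − (3/2 − 1)·F = 2, so F = 58 and E = 87.

58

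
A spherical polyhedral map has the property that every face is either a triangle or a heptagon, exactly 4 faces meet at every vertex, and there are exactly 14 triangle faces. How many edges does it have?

28

Let x be the number of heptagons; then F = 14 + x.
Edge–face incidences: 2E = 3·14 + 7·x = 42 + 7x.
Every vertex has degree 4, so 4V = 2E.
Euler: V − E + F = 2 ⇒ (2E)/4 − E + (14 + x) = 2.
Multiply by 8: 2·(2E) − 4·(2E) + 8·(14 + x) = 16, i.e. 112 + 8x − 2·(42 + 7x) = 16.
Collecting terms: −6x + 28 = 16, so −6x = −12, so x = 2.
Then 2E = 42 + 7·2 = 56, so E = 28, V = 2E/4 = 14, F = 14 + 2 = 16.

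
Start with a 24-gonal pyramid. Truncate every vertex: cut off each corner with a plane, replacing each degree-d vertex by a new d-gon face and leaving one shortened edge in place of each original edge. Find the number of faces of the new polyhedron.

50

The base solid has V = 25, E = 48, F = 25.
Truncation replaces each original edge-end by a new vertex, so V′ = 2E = 96.
Each original edge survives, and each old vertex of degree d contributes d new edges; summing degrees gives Σd = 2E, so E′ = E + 2E = 3E = 144.
Each original face survives and each original vertex becomes one new face: F′ = F + V = 50.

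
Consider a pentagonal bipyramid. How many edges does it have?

15

A bipyramid over an n-gon has 2n triangular faces and n + 2 vertices: V = 5 + 2 = 7, E = 3·5 = 15, F = 2·5 = 10.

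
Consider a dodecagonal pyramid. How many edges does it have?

A pyramid on an n-gon base has one n-gon and n triangles: V = 12 + 1 = 13, E = 2·12 = 24, F = 12 + 1 = 13.

24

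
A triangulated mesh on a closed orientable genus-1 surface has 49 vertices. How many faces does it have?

98

χ = 2 − 2·1 = 0, and every face is a triangle so 3F = 2E.
V − E + F = 0 with E = 3F/2 gives 49 − (3/2 − 1)·F = 0, so F = 98 and E = 147.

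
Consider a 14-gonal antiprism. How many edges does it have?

An antiprism on an n-gon has two n-gon caps and 2n triangles: V = 2·14 = 28, E = 4·14 = 56, F = 2·14 + 2 = 30.

56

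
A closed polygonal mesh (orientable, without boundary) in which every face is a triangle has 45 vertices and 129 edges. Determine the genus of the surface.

0

Every face is a triangle and each edge borders two faces, so 3F = 2·129, giving F = 86.
χ = V − E + F = 45 − 129 + 86 = 2.
For a closed orientable surface χ = 2 − 2g, so g = (2 − (2))/2 = 0.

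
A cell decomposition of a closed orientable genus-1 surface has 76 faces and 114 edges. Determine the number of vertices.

38

For a closed orientable surface of genus 1, χ = 2 − 2·1 = 0.
V = 0 + E − F = 0 + 114 − 76 = 38.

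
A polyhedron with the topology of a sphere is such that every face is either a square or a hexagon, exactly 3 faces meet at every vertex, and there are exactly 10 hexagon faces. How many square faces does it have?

6

Let x be the number of squares; then F = 10 + x.
Edge–face incidences: 2E = 6·10 + 4·x = 60 + 4x.
Every vertex has degree 3, so 3V = 2E.
Euler: V − E + F = 2 ⇒ (2E)/3 − E + (10 + x) = 2.
Multiply by 6: 2·(2E) − 3·(2E) + 6·(10 + x) = 12, i.e. 60 + 6x − (60 + 4x) = 12.
Collecting terms: 2x = 12, so x = 6.
Then 2E = 60 + 4·6 = 84, so E = 42, V = 2E/3 = 28, F = 10 + 6 = 16.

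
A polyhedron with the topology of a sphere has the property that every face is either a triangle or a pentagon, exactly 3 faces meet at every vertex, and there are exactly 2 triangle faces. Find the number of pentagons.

Let x be the number of pentagons; then F = 2 + x.
Edge–face incidences: 2E = 3·2 + 5·x = 6 + 5x.
Every vertex has degree 3, so 3V = 2E.
Euler: V − E + F = 2 ⇒ (2E)/3 − E + (2 + x) = 2.
Multiply by 6: 2·(2E) − 3·(2E) + 6·(2 + x) = 12, i.e. 12 + 6x − (6 + 5x) = 12.
Collecting terms: x + 6 = 12, so x = 6.
Then 2E = 6 + 5·6 = 36, so E = 18, V = 2E/3 = 12, F = 2 + 6 = 8.

6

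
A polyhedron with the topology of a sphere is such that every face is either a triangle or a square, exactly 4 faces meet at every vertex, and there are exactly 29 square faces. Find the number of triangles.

8

Let x be the number of triangles; then F = 29 + x.
Edge–face incidences: 2E = 4·29 + 3·x = 116 + 3x.
Every vertex has degree 4, so 4V = 2E.
Euler: V − E + F = 2 ⇒ (2E)/4 − E + (29 + x) = 2.
Multiply by 8: 2·(2E) − 4·(2E) + 8·(29 + x) = 16, i.e. 232 + 8x − 2·(116 + 3x) = 16.
Collecting terms: 2x = 16, so x = 8.
Then 2E = 116 + 3·8 = 140, so E = 70, V = 2E/4 = 35, F = 29 + 8 = 37.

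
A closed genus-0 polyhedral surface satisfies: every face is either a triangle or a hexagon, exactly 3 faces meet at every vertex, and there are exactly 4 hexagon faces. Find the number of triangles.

4

Let x be the number of triangles; then F = 4 + x.
Edge–face incidences: 2E = 6·4 + 3·x = 24 + 3x.
Every vertex has degree 3, so 3V = 2E.
Euler: V − E + F = 2 ⇒ (2E)/3 − E + (4 + x) = 2.
Multiply by 6: 2·(2E) − 3·(2E) + 6·(4 + x) = 12, i.e. 24 + 6x − (24 + 3x) = 12.
Collecting terms: 3x = 12, so x = 4.
Then 2E = 24 + 3·4 = 36, so E = 18, V = 2E/3 = 12, F = 4 + 4 = 8.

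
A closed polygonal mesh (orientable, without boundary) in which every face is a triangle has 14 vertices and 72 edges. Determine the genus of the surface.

6

Every face is a triangle and each edge borders two faces, so 3F = 2·72, giving F = 48.
χ = V − E + F = 14 − 72 + 48 = -10.
For a closed orientable surface χ = 2 − 2g, so g = (2 − (-10))/2 = 6.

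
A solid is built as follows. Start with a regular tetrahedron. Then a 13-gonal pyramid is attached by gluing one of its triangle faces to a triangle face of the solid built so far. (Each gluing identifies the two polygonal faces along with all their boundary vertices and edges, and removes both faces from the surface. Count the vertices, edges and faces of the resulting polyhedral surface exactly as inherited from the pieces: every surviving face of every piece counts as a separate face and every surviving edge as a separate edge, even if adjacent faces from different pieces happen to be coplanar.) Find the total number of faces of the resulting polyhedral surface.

16

A regular tetrahedron: V=4, E=6, F=4.
Attach a 13-gonal pyramid (V=14, E=26, F=14) along a 3-gon: merge 3 vertices and 3 edges, delete both glued faces → V=15, E=29, F=16.
Check: V − E + F = 15 − 29 + 16 = 2.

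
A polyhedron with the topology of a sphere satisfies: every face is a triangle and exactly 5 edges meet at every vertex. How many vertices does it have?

Each face has 3 edges and each edge borders two faces, so 2E = 3F.
Each vertex has degree 5, so 5V = 2E and hence V = 3F/5.
Euler: V − E + F = 2 ⇒ (3F/5) − (3F/2) + F = 2.
Multiply by 10: (6 − 15 + 10)F = 20, i.e. 1F = 20.
So F = 20, E = 3·20/2 = 30, V = 3·20/5 = 12.

12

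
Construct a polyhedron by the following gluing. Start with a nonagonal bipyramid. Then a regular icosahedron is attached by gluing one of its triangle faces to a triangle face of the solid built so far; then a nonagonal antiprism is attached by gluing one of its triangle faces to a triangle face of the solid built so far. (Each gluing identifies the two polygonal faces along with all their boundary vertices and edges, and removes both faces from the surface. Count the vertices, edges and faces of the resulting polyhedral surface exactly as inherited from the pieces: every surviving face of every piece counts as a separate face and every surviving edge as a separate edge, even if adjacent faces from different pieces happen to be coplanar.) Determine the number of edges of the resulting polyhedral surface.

A nonagonal bipyramid: V=11, E=27, F=18.
Attach a regular icosahedron (V=12, E=30, F=20) along a 3-gon: merge 3 vertices and 3 edges, delete both glued faces → V=20, E=54, F=36.
Attach a nonagonal antiprism (V=18, E=36, F=20) along a 3-gon: merge 3 vertices and 3 edges, delete both glued faces → V=35, E=87, F=54.
Check: V − E + F = 35 − 87 + 54 = 2.

87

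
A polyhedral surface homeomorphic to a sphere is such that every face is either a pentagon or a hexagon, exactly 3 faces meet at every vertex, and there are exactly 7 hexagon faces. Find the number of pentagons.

Let x be the number of pentagons; then F = 7 + x.
Edge–face incidences: 2E = 6·7 + 5·x = 42 + 5x.
Every vertex has degree 3, so 3V = 2E.
Euler: V − E + F = 2 ⇒ (2E)/3 − E + (7 + x) = 2.
Multiply by 6: 2·(2E) − 3·(2E) + 6·(7 + x) = 12, i.e. 42 + 6x − (42 + 5x) = 12.
Collecting terms: x = 12.
Then 2E = 42 + 5·12 = 102, so E = 51, V = 2E/3 = 34, F = 7 + 12 = 19.

12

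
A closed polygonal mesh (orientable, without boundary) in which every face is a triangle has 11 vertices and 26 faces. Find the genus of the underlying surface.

Every face is a triangle, so 2E = 3·26 = 78, giving E = 39.
χ = V − E + F = 11 − 39 + 26 = -2.
For a closed orientable surface χ = 2 − 2g, so g = (2 − (-2))/2 = 2.

2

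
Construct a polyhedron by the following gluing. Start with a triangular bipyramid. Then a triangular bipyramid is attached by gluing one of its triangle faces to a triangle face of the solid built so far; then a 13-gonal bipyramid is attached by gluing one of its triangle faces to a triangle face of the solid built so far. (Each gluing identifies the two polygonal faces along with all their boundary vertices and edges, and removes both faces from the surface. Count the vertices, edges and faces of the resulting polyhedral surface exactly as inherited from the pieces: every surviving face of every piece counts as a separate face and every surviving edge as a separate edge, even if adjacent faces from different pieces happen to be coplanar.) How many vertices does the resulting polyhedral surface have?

19

A triangular bipyramid: V=5, E=9, F=6.
Attach a triangular bipyramid (V=5, E=9, F=6) along a 3-gon: merge 3 vertices and 3 edges, delete both glued faces → V=7, E=15, F=10.
Attach a 13-gonal bipyramid (V=15, E=39, F=26) along a 3-gon: merge 3 vertices and 3 edges, delete both glued faces → V=19, E=51, F=34.
Check: V − E + F = 19 − 51 + 34 = 2.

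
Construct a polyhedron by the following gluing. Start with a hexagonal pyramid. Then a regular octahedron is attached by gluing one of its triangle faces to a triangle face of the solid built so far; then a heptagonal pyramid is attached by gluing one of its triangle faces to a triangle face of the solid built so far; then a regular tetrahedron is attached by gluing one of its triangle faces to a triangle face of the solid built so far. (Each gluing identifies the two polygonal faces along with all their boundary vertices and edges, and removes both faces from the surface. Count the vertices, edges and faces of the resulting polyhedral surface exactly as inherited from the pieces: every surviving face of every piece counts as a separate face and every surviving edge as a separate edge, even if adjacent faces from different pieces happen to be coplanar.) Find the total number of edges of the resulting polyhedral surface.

A hexagonal pyramid: V=7, E=12, F=7.
Attach a regular octahedron (V=6, E=12, F=8) along a 3-gon: merge 3 vertices and 3 edges, delete both glued faces → V=10, E=21, F=13.
Attach a heptagonal pyramid (V=8, E=14, F=8) along a 3-gon: merge 3 vertices and 3 edges, delete both glued faces → V=15, E=32, F=19.
Attach a regular tetrahedron (V=4, E=6, F=4) along a 3-gon: merge 3 vertices and 3 edges, delete both glued faces → V=16, E=35, F=21.
Check: V − E + F = 16 − 35 + 21 = 2.

35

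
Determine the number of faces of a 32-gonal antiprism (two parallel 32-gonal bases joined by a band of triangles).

An antiprism on an n-gon has two n-gon caps and 2n triangles: V = 2·32 = 64, E = 4·32 = 128, F = 2·32 + 2 = 66.

66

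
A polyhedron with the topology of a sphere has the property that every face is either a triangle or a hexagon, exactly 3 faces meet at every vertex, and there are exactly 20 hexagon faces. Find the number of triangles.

4

Let x be the number of triangles; then F = 20 + x.
Edge–face incidences: 2E = 6·20 + 3·x = 120 + 3x.
Every vertex has degree 3, so 3V = 2E.
Euler: V − E + F = 2 ⇒ (2E)/3 − E + (20 + x) = 2.
Multiply by 6: 2·(2E) − 3·(2E) + 6·(20 + x) = 12, i.e. 120 + 6x − (120 + 3x) = 12.
Collecting terms: 3x = 12, so x = 4.
Then 2E = 120 + 3·4 = 132, so E = 66, V = 2E/3 = 44, F = 20 + 4 = 24.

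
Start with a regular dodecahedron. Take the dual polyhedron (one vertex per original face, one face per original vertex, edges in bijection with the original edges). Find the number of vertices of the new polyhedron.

12

The base solid has V = 20, E = 30, F = 12.
The dual swaps V and F and preserves E: V′ = F = 12, E′ = E = 30, F′ = V = 20.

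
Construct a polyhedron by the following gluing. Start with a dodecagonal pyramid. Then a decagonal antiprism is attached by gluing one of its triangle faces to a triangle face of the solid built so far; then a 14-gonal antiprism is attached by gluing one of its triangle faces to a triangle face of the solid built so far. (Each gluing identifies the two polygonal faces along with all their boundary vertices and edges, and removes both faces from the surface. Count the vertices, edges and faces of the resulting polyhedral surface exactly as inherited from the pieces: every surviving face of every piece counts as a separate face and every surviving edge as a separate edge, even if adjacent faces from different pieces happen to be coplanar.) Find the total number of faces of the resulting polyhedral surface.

61

A dodecagonal pyramid: V=13, E=24, F=13.
Attach a decagonal antiprism (V=20, E=40, F=22) along a 3-gon: merge 3 vertices and 3 edges, delete both glued faces → V=30, E=61, F=33.
Attach a 14-gonal antiprism (V=28, E=56, F=30) along a 3-gon: merge 3 vertices and 3 edges, delete both glued faces → V=55, E=114, F=61.
Check: V − E + F = 55 − 114 + 61 = 2.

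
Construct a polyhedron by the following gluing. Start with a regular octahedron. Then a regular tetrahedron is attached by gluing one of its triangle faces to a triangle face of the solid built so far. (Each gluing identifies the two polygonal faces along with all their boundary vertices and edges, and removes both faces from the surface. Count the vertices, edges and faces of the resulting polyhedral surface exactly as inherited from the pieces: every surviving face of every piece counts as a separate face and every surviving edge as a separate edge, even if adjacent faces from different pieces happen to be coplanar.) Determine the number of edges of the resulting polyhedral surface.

15

A regular octahedron: V=6, E=12, F=8.
Attach a regular tetrahedron (V=4, E=6, F=4) along a 3-gon: merge 3 vertices and 3 edges, delete both glued faces → V=7, E=15, F=10.
Check: V − E + F = 7 − 15 + 10 = 2.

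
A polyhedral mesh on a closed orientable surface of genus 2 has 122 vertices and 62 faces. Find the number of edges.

For a closed orientable surface of genus 2, χ = 2 − 2·2 = -2.
E = V + F − (-2) = 122 + 62 − (-2) = 186.

186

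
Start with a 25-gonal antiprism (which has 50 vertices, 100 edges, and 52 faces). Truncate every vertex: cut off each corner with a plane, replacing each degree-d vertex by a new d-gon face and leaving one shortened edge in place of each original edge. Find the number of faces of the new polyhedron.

102

Truncation replaces each original edge-end by a new vertex, so V′ = 2E = 200.
Each original edge survives, and each old vertex of degree d contributes d new edges; summing degrees gives Σd = 2E, so E′ = E + 2E = 3E = 300.
Each original face survives and each original vertex becomes one new face: F′ = F + V = 102.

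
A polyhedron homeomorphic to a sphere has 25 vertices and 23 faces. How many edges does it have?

Here V − E + F = 2.
E = V + F − (2) = 25 + 23 − (2) = 46.

46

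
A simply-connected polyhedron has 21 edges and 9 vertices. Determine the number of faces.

Here V − E + F = 2.
F = 2 − V + E = 2 − 9 + 21 = 14.

14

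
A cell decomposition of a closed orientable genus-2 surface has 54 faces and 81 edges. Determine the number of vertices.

25

For a closed orientable surface of genus 2, χ = 2 − 2·2 = -2.
V = -2 + E − F = -2 + 81 − 54 = 25.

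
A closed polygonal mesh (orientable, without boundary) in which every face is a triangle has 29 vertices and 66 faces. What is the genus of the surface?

Every face is a triangle, so 2E = 3·66 = 198, giving E = 99.
χ = V − E + F = 29 − 99 + 66 = -4.
For a closed orientable surface χ = 2 − 2g, so g = (2 − (-4))/2 = 3.

3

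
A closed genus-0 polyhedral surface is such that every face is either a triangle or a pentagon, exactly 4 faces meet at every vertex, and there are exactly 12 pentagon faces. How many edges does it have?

60

Let x be the number of triangles; then F = 12 + x.
Edge–face incidences: 2E = 5·12 + 3·x = 60 + 3x.
Every vertex has degree 4, so 4V = 2E.
Euler: V − E + F = 2 ⇒ (2E)/4 − E + (12 + x) = 2.
Multiply by 8: 2·(2E) − 4·(2E) + 8·(12 + x) = 16, i.e. 96 + 8x − 2·(60 + 3x) = 16.
Collecting terms: 2x − 24 = 16, so 2x = 40, so x = 20.
Then 2E = 60 + 3·20 = 120, so E = 60, V = 2E/4 = 30, F = 12 + 20 = 32.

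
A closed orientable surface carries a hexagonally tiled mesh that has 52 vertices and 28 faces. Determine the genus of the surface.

Every face is a hexagon, so 2E = 6·28 = 168, giving E = 84.
χ = V − E + F = 52 − 84 + 28 = -4.
For a closed orientable surface χ = 2 − 2g, so g = (2 − (-4))/2 = 3.

3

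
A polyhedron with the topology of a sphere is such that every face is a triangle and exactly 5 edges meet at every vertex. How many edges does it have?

Each face has 3 edges and each edge borders two faces, so 2E = 3F.
Each vertex has degree 5, so 5V = 2E and hence V = 3F/5.
Euler: V − E + F = 2 ⇒ (3F/5) − (3F/2) + F = 2.
Multiply by 10: (6 − 15 + 10)F = 20, i.e. 1F = 20.
So F = 20, E = 3·20/2 = 30, V = 3·20/5 = 12.

30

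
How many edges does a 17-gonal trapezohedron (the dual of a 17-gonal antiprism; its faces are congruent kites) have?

The n-trapezohedron (dual of the n-antiprism) has V = 2·17 + 2 = 36, E = 4·17 = 68, F = 2·17 = 34.

68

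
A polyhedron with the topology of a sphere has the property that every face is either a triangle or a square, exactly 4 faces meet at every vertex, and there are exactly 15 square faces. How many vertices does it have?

21

Let x be the number of triangles; then F = 15 + x.
Edge–face incidences: 2E = 4·15 + 3·x = 60 + 3x.
Every vertex has degree 4, so 4V = 2E.
Euler: V − E + F = 2 ⇒ (2E)/4 − E + (15 + x) = 2.
Multiply by 8: 2·(2E) − 4·(2E) + 8·(15 + x) = 16, i.e. 120 + 8x − 2·(60 + 3x) = 16.
Collecting terms: 2x = 16, so x = 8.
Then 2E = 60 + 3·8 = 84, so E = 42, V = 2E/4 = 21, F = 15 + 8 = 23.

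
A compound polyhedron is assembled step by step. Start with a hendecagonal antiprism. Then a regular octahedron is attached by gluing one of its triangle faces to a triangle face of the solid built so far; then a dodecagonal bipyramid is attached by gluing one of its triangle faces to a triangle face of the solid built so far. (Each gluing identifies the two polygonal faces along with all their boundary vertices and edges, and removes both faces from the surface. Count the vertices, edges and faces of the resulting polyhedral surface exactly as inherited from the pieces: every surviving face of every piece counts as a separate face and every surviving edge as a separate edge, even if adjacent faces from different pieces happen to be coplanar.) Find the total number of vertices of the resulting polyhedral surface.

36

A hendecagonal antiprism: V=22, E=44, F=24.
Attach a regular octahedron (V=6, E=12, F=8) along a 3-gon: merge 3 vertices and 3 edges, delete both glued faces → V=25, E=53, F=30.
Attach a dodecagonal bipyramid (V=14, E=36, F=24) along a 3-gon: merge 3 vertices and 3 edges, delete both glued faces → V=36, E=86, F=52.
Check: V − E + F = 36 − 86 + 52 = 2.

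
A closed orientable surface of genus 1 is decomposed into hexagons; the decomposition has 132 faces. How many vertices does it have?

264

χ = 2 − 2·1 = 0, and every face is a hexagon so 6F = 2E.
E = 6·132/2 = 396. Then V = 0 + E − F = 0 + 396 − 132 = 264.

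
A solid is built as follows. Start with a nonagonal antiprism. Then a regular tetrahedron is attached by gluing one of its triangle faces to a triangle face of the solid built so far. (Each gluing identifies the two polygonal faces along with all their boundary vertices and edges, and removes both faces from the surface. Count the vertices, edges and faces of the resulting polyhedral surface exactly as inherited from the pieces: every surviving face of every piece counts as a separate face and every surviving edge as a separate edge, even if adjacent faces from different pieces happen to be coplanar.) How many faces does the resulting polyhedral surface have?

22

A nonagonal antiprism: V=18, E=36, F=20.
Attach a regular tetrahedron (V=4, E=6, F=4) along a 3-gon: merge 3 vertices and 3 edges, delete both glued faces → V=19, E=39, F=22.
Check: V − E + F = 19 − 39 + 22 = 2.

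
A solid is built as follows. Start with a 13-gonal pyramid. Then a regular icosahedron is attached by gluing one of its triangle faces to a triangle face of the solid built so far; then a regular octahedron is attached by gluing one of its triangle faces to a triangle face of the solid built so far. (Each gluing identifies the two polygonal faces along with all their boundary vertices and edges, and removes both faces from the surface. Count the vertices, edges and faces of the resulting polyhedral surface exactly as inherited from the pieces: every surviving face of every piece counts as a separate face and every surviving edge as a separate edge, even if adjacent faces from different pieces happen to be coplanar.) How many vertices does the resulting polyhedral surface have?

26

A 13-gonal pyramid: V=14, E=26, F=14.
Attach a regular icosahedron (V=12, E=30, F=20) along a 3-gon: merge 3 vertices and 3 edges, delete both glued faces → V=23, E=53, F=32.
Attach a regular octahedron (V=6, E=12, F=8) along a 3-gon: merge 3 vertices and 3 edges, delete both glued faces → V=26, E=62, F=38.
Check: V − E + F = 26 − 62 + 38 = 2.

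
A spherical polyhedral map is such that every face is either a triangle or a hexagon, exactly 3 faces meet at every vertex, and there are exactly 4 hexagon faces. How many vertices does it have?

12

Let x be the number of triangles; then F = 4 + x.
Edge–face incidences: 2E = 6·4 + 3·x = 24 + 3x.
Every vertex has degree 3, so 3V = 2E.
Euler: V − E + F = 2 ⇒ (2E)/3 − E + (4 + x) = 2.
Multiply by 6: 2·(2E) − 3·(2E) + 6·(4 + x) = 12, i.e. 24 + 6x − (24 + 3x) = 12.
Collecting terms: 3x = 12, so x = 4.
Then 2E = 24 + 3·4 = 36, so E = 18, V = 2E/3 = 12, F = 4 + 4 = 8.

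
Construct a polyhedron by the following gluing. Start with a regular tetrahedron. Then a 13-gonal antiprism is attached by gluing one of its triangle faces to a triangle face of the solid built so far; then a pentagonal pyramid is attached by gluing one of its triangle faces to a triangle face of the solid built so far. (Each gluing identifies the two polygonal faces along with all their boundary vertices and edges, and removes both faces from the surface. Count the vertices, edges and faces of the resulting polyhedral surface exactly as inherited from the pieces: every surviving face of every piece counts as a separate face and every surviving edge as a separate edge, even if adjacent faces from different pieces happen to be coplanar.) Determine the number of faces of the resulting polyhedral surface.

A regular tetrahedron: V=4, E=6, F=4.
Attach a 13-gonal antiprism (V=26, E=52, F=28) along a 3-gon: merge 3 vertices and 3 edges, delete both glued faces → V=27, E=55, F=30.
Attach a pentagonal pyramid (V=6, E=10, F=6) along a 3-gon: merge 3 vertices and 3 edges, delete both glued faces → V=30, E=62, F=34.
Check: V − E + F = 30 − 62 + 34 = 2.

34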